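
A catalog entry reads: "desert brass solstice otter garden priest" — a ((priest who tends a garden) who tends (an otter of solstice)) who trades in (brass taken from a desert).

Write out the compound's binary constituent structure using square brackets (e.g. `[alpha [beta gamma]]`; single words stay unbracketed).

At the top level: head "priest" (specifically "solstice otter garden priest"); modifier "desert brass".
"desert brass" → head "brass", modifier "desert".
"solstice otter garden priest" → head "priest" (specifically "garden priest"), modifier "solstice otter".
"solstice otter" → head "otter", modifier "solstice".
"garden priest" → head "priest", modifier "garden".
So the structure is [[desert brass] [[solstice otter] [garden priest]]].

[[desert brass] [[solstice otter] [garden priest]]]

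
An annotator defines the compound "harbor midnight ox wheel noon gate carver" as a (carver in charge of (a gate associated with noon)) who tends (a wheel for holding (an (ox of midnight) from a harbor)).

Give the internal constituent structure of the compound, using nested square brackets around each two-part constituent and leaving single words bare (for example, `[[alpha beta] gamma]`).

At the top level: head "carver" (specifically "noon gate carver"); modifier "harbor midnight ox wheel".
"harbor midnight ox wheel" → head "wheel", modifier "harbor midnight ox".
"harbor midnight ox" → head "ox" (specifically "midnight ox"), modifier "harbor".
"midnight ox" → head "ox", modifier "midnight".
"noon gate carver" → head "carver", modifier "noon gate".
"noon gate" → head "gate", modifier "noon".
So the structure is [[[harbor [midnight ox]] wheel] [[noon gate] carver]].

[[[harbor [midnight ox]] wheel] [[noon gate] carver]]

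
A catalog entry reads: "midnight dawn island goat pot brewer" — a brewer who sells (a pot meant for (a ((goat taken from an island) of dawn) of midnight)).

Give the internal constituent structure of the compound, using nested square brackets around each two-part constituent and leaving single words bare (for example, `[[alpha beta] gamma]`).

[[[midnight [dawn [island goat]]] pot] brewer]

Overall it is a kind of brewer; the modifier is "midnight dawn island goat pot".
"midnight dawn island goat pot" → head "pot", modifier "midnight dawn island goat".
"midnight dawn island goat" → head "goat" (specifically "dawn island goat"), modifier "midnight".
"dawn island goat" → head "goat" (specifically "island goat"), modifier "dawn".
"island goat" → head "goat", modifier "island".
Putting it together: [[[midnight [dawn [island goat]]] pot] brewer].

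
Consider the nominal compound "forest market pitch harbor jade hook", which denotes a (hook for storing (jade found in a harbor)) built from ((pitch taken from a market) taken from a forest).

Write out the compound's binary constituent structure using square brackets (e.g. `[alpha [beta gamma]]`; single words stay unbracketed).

Whole compound: head "hook" (specifically "harbor jade hook"), modifier "forest market pitch".
Inside "forest market pitch": head "pitch" (specifically "market pitch"), modifier "forest".
Inside "market pitch": head "pitch", modifier "market".
Inside "harbor jade hook": head "hook", modifier "harbor jade".
Inside "harbor jade": head "jade", modifier "harbor".
Putting it together: [[forest [market pitch]] [[harbor jade] hook]].

[[forest [market pitch]] [[harbor jade] hook]]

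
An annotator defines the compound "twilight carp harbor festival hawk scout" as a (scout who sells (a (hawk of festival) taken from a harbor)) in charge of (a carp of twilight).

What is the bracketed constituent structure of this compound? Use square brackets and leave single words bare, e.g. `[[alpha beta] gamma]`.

[[twilight carp] [[harbor [festival hawk]] scout]]

At the top level: head "scout" (specifically "harbor festival hawk scout"); modifier "twilight carp".
Inside "twilight carp": head "carp", modifier "twilight".
Inside "harbor festival hawk scout": head "scout", modifier "harbor festival hawk".
Inside "harbor festival hawk": head "hawk" (specifically "festival hawk"), modifier "harbor".
Inside "festival hawk": head "hawk", modifier "festival".
Putting it together: [[twilight carp] [[harbor [festival hawk]] scout]].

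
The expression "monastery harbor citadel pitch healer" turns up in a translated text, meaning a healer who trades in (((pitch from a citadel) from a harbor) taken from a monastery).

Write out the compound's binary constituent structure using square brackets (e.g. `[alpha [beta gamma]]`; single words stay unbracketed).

Whole compound: head "healer", modifier "monastery harbor citadel pitch".
Within "monastery harbor citadel pitch", the head is "pitch" (specifically "harbor citadel pitch") and the modifier is "monastery".
Within "harbor citadel pitch", the head is "pitch" (specifically "citadel pitch") and the modifier is "harbor".
Within "citadel pitch", the head is "pitch" and the modifier is "citadel".
Assembled: [[monastery [harbor [citadel pitch]]] healer].

[[monastery [harbor [citadel pitch]]] healer]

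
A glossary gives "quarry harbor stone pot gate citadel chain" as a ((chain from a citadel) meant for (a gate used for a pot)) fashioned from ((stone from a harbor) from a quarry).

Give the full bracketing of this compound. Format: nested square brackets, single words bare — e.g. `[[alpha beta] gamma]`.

The outermost head in the paraphrase is "chain" (specifically "pot gate citadel chain"), modified by "quarry harbor stone".
Within "quarry harbor stone", the head is "stone" (specifically "harbor stone") and the modifier is "quarry".
Within "harbor stone", the head is "stone" and the modifier is "harbor".
Within "pot gate citadel chain", the head is "chain" (specifically "citadel chain") and the modifier is "pot gate".
Within "pot gate", the head is "gate" and the modifier is "pot".
Within "citadel chain", the head is "chain" and the modifier is "citadel".
Assembled: [[quarry [harbor stone]] [[pot gate] [citadel chain]]].

[[quarry [harbor stone]] [[pot gate] [citadel chain]]]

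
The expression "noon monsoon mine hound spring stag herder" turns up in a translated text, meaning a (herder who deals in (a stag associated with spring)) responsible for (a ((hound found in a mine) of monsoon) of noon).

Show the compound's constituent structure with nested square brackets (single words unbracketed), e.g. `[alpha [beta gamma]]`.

[[noon [monsoon [mine hound]]] [[spring stag] herder]]

Whole compound: head "herder" (specifically "spring stag herder"), modifier "noon monsoon mine hound".
Within "noon monsoon mine hound", the head is "hound" (specifically "monsoon mine hound") and the modifier is "noon".
Within "monsoon mine hound", the head is "hound" (specifically "mine hound") and the modifier is "monsoon".
Within "mine hound", the head is "hound" and the modifier is "mine".
Within "spring stag herder", the head is "herder" and the modifier is "spring stag".
Within "spring stag", the head is "stag" and the modifier is "spring".
So the structure is [[noon [monsoon [mine hound]]] [[spring stag] herder]].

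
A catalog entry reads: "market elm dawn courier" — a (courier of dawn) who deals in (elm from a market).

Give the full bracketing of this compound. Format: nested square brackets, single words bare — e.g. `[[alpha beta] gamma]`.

At the top level: head "courier" (specifically "dawn courier"); modifier "market elm".
Inside "market elm": head "elm", modifier "market".
Inside "dawn courier": head "courier", modifier "dawn".
Assembled: [[market elm] [dawn courier]].

[[market elm] [dawn courier]]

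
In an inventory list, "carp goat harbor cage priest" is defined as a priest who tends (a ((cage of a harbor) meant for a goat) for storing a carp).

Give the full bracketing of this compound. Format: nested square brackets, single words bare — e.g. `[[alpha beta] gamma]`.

[[carp [goat [harbor cage]]] priest]

At the top level: head "priest"; modifier "carp goat harbor cage".
Inside "carp goat harbor cage": head "cage" (specifically "goat harbor cage"), modifier "carp".
Inside "goat harbor cage": head "cage" (specifically "harbor cage"), modifier "goat".
Inside "harbor cage": head "cage", modifier "harbor".
Putting it together: [[carp [goat [harbor cage]]] priest].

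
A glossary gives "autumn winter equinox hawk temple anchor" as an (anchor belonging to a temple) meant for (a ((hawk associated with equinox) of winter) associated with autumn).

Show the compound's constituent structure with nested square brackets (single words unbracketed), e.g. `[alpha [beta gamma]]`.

[[autumn [winter [equinox hawk]]] [temple anchor]]

Whole compound: head "anchor" (specifically "temple anchor"), modifier "autumn winter equinox hawk".
Within "autumn winter equinox hawk", the head is "hawk" (specifically "winter equinox hawk") and the modifier is "autumn".
Within "winter equinox hawk", the head is "hawk" (specifically "equinox hawk") and the modifier is "winter".
Within "equinox hawk", the head is "hawk" and the modifier is "equinox".
Within "temple anchor", the head is "anchor" and the modifier is "temple".
Putting it together: [[autumn [winter [equinox hawk]]] [temple anchor]].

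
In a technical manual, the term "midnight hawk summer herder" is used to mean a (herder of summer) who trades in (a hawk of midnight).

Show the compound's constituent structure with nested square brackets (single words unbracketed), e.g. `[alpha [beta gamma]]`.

[[midnight hawk] [summer herder]]

Overall it is a kind of herder (specifically "summer herder"); the modifier is "midnight hawk".
Inside "midnight hawk": head "hawk", modifier "midnight".
Inside "summer herder": head "herder", modifier "summer".
Putting it together: [[midnight hawk] [summer herder]].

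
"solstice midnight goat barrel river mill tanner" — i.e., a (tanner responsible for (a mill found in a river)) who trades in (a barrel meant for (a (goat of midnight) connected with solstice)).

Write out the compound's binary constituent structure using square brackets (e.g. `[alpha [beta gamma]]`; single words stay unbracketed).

[[[solstice [midnight goat]] barrel] [[river mill] tanner]]

The outermost head in the paraphrase is "tanner" (specifically "river mill tanner"), modified by "solstice midnight goat barrel".
Inside "solstice midnight goat barrel": head "barrel", modifier "solstice midnight goat".
Inside "solstice midnight goat": head "goat" (specifically "midnight goat"), modifier "solstice".
Inside "midnight goat": head "goat", modifier "midnight".
Inside "river mill tanner": head "tanner", modifier "river mill".
Inside "river mill": head "mill", modifier "river".
Assembled: [[[solstice [midnight goat]] barrel] [[river mill] tanner]].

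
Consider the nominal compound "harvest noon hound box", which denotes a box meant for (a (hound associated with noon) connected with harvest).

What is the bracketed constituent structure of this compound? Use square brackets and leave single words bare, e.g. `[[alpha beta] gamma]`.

[[harvest [noon hound]] box]

At the top level: head "box"; modifier "harvest noon hound".
Inside "harvest noon hound": head "hound" (specifically "noon hound"), modifier "harvest".
Inside "noon hound": head "hound", modifier "noon".
So the structure is [[harvest [noon hound]] box].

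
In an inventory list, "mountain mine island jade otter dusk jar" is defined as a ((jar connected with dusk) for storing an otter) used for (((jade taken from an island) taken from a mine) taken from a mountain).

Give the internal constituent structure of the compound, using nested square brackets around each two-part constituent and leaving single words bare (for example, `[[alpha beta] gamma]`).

[[mountain [mine [island jade]]] [otter [dusk jar]]]

At the top level: head "jar" (specifically "otter dusk jar"); modifier "mountain mine island jade".
"mountain mine island jade" → head "jade" (specifically "mine island jade"), modifier "mountain".
"mine island jade" → head "jade" (specifically "island jade"), modifier "mine".
"island jade" → head "jade", modifier "island".
"otter dusk jar" → head "jar" (specifically "dusk jar"), modifier "otter".
"dusk jar" → head "jar", modifier "dusk".
So the structure is [[mountain [mine [island jade]]] [otter [dusk jar]]].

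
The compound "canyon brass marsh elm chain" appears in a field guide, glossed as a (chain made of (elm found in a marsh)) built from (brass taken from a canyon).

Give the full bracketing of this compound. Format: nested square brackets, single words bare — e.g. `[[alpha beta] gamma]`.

Whole compound: head "chain" (specifically "marsh elm chain"), modifier "canyon brass".
Within "canyon brass", the head is "brass" and the modifier is "canyon".
Within "marsh elm chain", the head is "chain" and the modifier is "marsh elm".
Within "marsh elm", the head is "elm" and the modifier is "marsh".
Putting it together: [[canyon brass] [[marsh elm] chain]].

[[canyon brass] [[marsh elm] chain]]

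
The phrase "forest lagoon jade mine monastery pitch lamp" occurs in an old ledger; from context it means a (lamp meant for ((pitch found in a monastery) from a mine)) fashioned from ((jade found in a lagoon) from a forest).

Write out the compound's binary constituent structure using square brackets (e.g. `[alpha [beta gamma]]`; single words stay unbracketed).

The outermost head in the paraphrase is "lamp" (specifically "mine monastery pitch lamp"), modified by "forest lagoon jade".
Within "forest lagoon jade", the head is "jade" (specifically "lagoon jade") and the modifier is "forest".
Within "lagoon jade", the head is "jade" and the modifier is "lagoon".
Within "mine monastery pitch lamp", the head is "lamp" and the modifier is "mine monastery pitch".
Within "mine monastery pitch", the head is "pitch" (specifically "monastery pitch") and the modifier is "mine".
Within "monastery pitch", the head is "pitch" and the modifier is "monastery".
Putting it together: [[forest [lagoon jade]] [[mine [monastery pitch]] lamp]].

[[forest [lagoon jade]] [[mine [monastery pitch]] lamp]]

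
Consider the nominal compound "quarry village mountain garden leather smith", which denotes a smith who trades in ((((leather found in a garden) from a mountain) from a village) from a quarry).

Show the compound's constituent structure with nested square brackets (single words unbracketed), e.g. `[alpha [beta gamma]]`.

[[quarry [village [mountain [garden leather]]]] smith]

Whole compound: head "smith", modifier "quarry village mountain garden leather".
Inside "quarry village mountain garden leather": head "leather" (specifically "village mountain garden leather"), modifier "quarry".
Inside "village mountain garden leather": head "leather" (specifically "mountain garden leather"), modifier "village".
Inside "mountain garden leather": head "leather" (specifically "garden leather"), modifier "mountain".
Inside "garden leather": head "leather", modifier "garden".
Putting it together: [[quarry [village [mountain [garden leather]]]] smith].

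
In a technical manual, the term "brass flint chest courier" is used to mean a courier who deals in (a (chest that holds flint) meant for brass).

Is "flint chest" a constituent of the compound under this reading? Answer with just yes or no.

yes

The paraphrase groups the words so that "flint chest" is one unit: it corresponds to a single parenthesized sub-phrase.
The full structure is [[brass [flint chest]] courier], in which [flint chest] is a constituent.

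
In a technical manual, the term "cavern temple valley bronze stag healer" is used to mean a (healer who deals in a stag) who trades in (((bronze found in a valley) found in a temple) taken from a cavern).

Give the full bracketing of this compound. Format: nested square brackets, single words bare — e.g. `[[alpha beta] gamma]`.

At the top level: head "healer" (specifically "stag healer"); modifier "cavern temple valley bronze".
"cavern temple valley bronze" → head "bronze" (specifically "temple valley bronze"), modifier "cavern".
"temple valley bronze" → head "bronze" (specifically "valley bronze"), modifier "temple".
"valley bronze" → head "bronze", modifier "valley".
"stag healer" → head "healer", modifier "stag".
Putting it together: [[cavern [temple [valley bronze]]] [stag healer]].

[[cavern [temple [valley bronze]]] [stag healer]]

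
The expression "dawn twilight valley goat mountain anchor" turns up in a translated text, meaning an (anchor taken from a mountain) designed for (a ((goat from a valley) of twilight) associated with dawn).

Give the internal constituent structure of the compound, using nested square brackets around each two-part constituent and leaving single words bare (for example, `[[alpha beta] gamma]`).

At the top level: head "anchor" (specifically "mountain anchor"); modifier "dawn twilight valley goat".
Within "dawn twilight valley goat", the head is "goat" (specifically "twilight valley goat") and the modifier is "dawn".
Within "twilight valley goat", the head is "goat" (specifically "valley goat") and the modifier is "twilight".
Within "valley goat", the head is "goat" and the modifier is "valley".
Within "mountain anchor", the head is "anchor" and the modifier is "mountain".
Putting it together: [[dawn [twilight [valley goat]]] [mountain anchor]].

[[dawn [twilight [valley goat]]] [mountain anchor]]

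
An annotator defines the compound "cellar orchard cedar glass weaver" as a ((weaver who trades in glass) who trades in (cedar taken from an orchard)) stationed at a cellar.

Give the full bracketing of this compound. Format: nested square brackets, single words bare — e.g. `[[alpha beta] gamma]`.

[cellar [[orchard cedar] [glass weaver]]]

Whole compound: head "weaver" (specifically "orchard cedar glass weaver"), modifier "cellar".
Inside "orchard cedar glass weaver": head "weaver" (specifically "glass weaver"), modifier "orchard cedar".
Inside "orchard cedar": head "cedar", modifier "orchard".
Inside "glass weaver": head "weaver", modifier "glass".
Assembled: [cellar [[orchard cedar] [glass weaver]]].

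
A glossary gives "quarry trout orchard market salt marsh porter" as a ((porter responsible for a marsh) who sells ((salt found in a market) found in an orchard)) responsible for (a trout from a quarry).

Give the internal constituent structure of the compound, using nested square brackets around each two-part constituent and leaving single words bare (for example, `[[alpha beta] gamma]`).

[[quarry trout] [[orchard [market salt]] [marsh porter]]]

The outermost head in the paraphrase is "porter" (specifically "orchard market salt marsh porter"), modified by "quarry trout".
Within "quarry trout", the head is "trout" and the modifier is "quarry".
Within "orchard market salt marsh porter", the head is "porter" (specifically "marsh porter") and the modifier is "orchard market salt".
Within "orchard market salt", the head is "salt" (specifically "market salt") and the modifier is "orchard".
Within "market salt", the head is "salt" and the modifier is "market".
Within "marsh porter", the head is "porter" and the modifier is "marsh".
Assembled: [[quarry trout] [[orchard [market salt]] [marsh porter]]].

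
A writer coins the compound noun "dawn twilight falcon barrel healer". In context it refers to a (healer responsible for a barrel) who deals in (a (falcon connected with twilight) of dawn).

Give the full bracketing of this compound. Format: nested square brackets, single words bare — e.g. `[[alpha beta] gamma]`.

The outermost head in the paraphrase is "healer" (specifically "barrel healer"), modified by "dawn twilight falcon".
Within "dawn twilight falcon", the head is "falcon" (specifically "twilight falcon") and the modifier is "dawn".
Within "twilight falcon", the head is "falcon" and the modifier is "twilight".
Within "barrel healer", the head is "healer" and the modifier is "barrel".
So the structure is [[dawn [twilight falcon]] [barrel healer]].

[[dawn [twilight falcon]] [barrel healer]]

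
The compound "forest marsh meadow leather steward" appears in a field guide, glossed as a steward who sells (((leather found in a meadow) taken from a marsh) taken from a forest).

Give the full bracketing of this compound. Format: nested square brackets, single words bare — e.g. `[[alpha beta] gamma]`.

Whole compound: head "steward", modifier "forest marsh meadow leather".
Inside "forest marsh meadow leather": head "leather" (specifically "marsh meadow leather"), modifier "forest".
Inside "marsh meadow leather": head "leather" (specifically "meadow leather"), modifier "marsh".
Inside "meadow leather": head "leather", modifier "meadow".
Putting it together: [[forest [marsh [meadow leather]]] steward].

[[forest [marsh [meadow leather]]] steward]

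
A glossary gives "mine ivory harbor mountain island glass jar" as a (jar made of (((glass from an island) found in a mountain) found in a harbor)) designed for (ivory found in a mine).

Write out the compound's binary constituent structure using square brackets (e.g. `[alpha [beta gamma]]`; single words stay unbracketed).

Whole compound: head "jar" (specifically "harbor mountain island glass jar"), modifier "mine ivory".
Within "mine ivory", the head is "ivory" and the modifier is "mine".
Within "harbor mountain island glass jar", the head is "jar" and the modifier is "harbor mountain island glass".
Within "harbor mountain island glass", the head is "glass" (specifically "mountain island glass") and the modifier is "harbor".
Within "mountain island glass", the head is "glass" (specifically "island glass") and the modifier is "mountain".
Within "island glass", the head is "glass" and the modifier is "island".
So the structure is [[mine ivory] [[harbor [mountain [island glass]]] jar]].

[[mine ivory] [[harbor [mountain [island glass]]] jar]]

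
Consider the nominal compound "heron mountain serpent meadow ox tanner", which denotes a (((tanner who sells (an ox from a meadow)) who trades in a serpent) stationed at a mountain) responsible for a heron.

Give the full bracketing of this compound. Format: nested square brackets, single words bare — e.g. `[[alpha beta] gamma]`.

Whole compound: head "tanner" (specifically "mountain serpent meadow ox tanner"), modifier "heron".
Inside "mountain serpent meadow ox tanner": head "tanner" (specifically "serpent meadow ox tanner"), modifier "mountain".
Inside "serpent meadow ox tanner": head "tanner" (specifically "meadow ox tanner"), modifier "serpent".
Inside "meadow ox tanner": head "tanner", modifier "meadow ox".
Inside "meadow ox": head "ox", modifier "meadow".
So the structure is [heron [mountain [serpent [[meadow ox] tanner]]]].

[heron [mountain [serpent [[meadow ox] tanner]]]]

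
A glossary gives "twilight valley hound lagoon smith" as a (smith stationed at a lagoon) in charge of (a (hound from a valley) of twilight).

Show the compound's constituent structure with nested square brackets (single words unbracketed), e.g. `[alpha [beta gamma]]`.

[[twilight [valley hound]] [lagoon smith]]

Overall it is a kind of smith (specifically "lagoon smith"); the modifier is "twilight valley hound".
Inside "twilight valley hound": head "hound" (specifically "valley hound"), modifier "twilight".
Inside "valley hound": head "hound", modifier "valley".
Inside "lagoon smith": head "smith", modifier "lagoon".
Assembled: [[twilight [valley hound]] [lagoon smith]].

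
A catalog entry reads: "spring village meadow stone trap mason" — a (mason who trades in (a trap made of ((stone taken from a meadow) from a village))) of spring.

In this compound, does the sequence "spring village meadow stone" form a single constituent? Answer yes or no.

no

The top-level split is [spring] [village meadow stone trap mason]; the full structure is [spring [[[village [meadow stone]] trap] mason]].
"spring village meadow stone" straddles a constituent boundary, so it is not a single unit.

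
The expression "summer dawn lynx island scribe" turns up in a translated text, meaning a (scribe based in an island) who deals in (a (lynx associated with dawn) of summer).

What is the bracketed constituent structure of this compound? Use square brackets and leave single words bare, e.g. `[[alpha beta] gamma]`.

Whole compound: head "scribe" (specifically "island scribe"), modifier "summer dawn lynx".
Within "summer dawn lynx", the head is "lynx" (specifically "dawn lynx") and the modifier is "summer".
Within "dawn lynx", the head is "lynx" and the modifier is "dawn".
Within "island scribe", the head is "scribe" and the modifier is "island".
Putting it together: [[summer [dawn lynx]] [island scribe]].

[[summer [dawn lynx]] [island scribe]]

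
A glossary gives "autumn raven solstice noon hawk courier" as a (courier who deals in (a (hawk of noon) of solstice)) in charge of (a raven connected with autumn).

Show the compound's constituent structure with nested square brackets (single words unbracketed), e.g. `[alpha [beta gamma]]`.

[[autumn raven] [[solstice [noon hawk]] courier]]

Whole compound: head "courier" (specifically "solstice noon hawk courier"), modifier "autumn raven".
Within "autumn raven", the head is "raven" and the modifier is "autumn".
Within "solstice noon hawk courier", the head is "courier" and the modifier is "solstice noon hawk".
Within "solstice noon hawk", the head is "hawk" (specifically "noon hawk") and the modifier is "solstice".
Within "noon hawk", the head is "hawk" and the modifier is "noon".
Putting it together: [[autumn raven] [[solstice [noon hawk]] courier]].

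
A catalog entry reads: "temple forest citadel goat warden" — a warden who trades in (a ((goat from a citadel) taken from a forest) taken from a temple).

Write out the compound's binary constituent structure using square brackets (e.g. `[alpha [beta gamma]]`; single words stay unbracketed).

Overall it is a kind of warden; the modifier is "temple forest citadel goat".
Within "temple forest citadel goat", the head is "goat" (specifically "forest citadel goat") and the modifier is "temple".
Within "forest citadel goat", the head is "goat" (specifically "citadel goat") and the modifier is "forest".
Within "citadel goat", the head is "goat" and the modifier is "citadel".
Putting it together: [[temple [forest [citadel goat]]] warden].

[[temple [forest [citadel goat]]] warden]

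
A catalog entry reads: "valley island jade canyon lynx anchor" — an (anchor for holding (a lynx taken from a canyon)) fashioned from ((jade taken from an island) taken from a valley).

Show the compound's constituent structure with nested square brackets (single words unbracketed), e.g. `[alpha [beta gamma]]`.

Whole compound: head "anchor" (specifically "canyon lynx anchor"), modifier "valley island jade".
Within "valley island jade", the head is "jade" (specifically "island jade") and the modifier is "valley".
Within "island jade", the head is "jade" and the modifier is "island".
Within "canyon lynx anchor", the head is "anchor" and the modifier is "canyon lynx".
Within "canyon lynx", the head is "lynx" and the modifier is "canyon".
Assembled: [[valley [island jade]] [[canyon lynx] anchor]].

[[valley [island jade]] [[canyon lynx] anchor]]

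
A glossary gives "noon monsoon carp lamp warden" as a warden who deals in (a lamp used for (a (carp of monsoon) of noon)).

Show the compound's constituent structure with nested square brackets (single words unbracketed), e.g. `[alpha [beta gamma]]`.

[[[noon [monsoon carp]] lamp] warden]

At the top level: head "warden"; modifier "noon monsoon carp lamp".
Inside "noon monsoon carp lamp": head "lamp", modifier "noon monsoon carp".
Inside "noon monsoon carp": head "carp" (specifically "monsoon carp"), modifier "noon".
Inside "monsoon carp": head "carp", modifier "monsoon".
Putting it together: [[[noon [monsoon carp]] lamp] warden].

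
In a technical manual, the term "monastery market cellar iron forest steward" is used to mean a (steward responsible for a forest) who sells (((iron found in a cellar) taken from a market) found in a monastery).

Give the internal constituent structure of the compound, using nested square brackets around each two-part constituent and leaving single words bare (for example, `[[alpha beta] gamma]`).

[[monastery [market [cellar iron]]] [forest steward]]

Overall it is a kind of steward (specifically "forest steward"); the modifier is "monastery market cellar iron".
Inside "monastery market cellar iron": head "iron" (specifically "market cellar iron"), modifier "monastery".
Inside "market cellar iron": head "iron" (specifically "cellar iron"), modifier "market".
Inside "cellar iron": head "iron", modifier "cellar".
Inside "forest steward": head "steward", modifier "forest".
Assembled: [[monastery [market [cellar iron]]] [forest steward]].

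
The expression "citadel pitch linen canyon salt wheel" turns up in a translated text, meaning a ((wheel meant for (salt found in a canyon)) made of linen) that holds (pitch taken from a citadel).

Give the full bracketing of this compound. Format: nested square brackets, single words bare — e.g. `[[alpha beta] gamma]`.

The outermost head in the paraphrase is "wheel" (specifically "linen canyon salt wheel"), modified by "citadel pitch".
"citadel pitch" → head "pitch", modifier "citadel".
"linen canyon salt wheel" → head "wheel" (specifically "canyon salt wheel"), modifier "linen".
"canyon salt wheel" → head "wheel", modifier "canyon salt".
"canyon salt" → head "salt", modifier "canyon".
Putting it together: [[citadel pitch] [linen [[canyon salt] wheel]]].

[[citadel pitch] [linen [[canyon salt] wheel]]]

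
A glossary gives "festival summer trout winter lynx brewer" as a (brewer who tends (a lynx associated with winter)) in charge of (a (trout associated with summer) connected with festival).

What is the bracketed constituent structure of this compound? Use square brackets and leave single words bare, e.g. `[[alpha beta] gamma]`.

Whole compound: head "brewer" (specifically "winter lynx brewer"), modifier "festival summer trout".
Inside "festival summer trout": head "trout" (specifically "summer trout"), modifier "festival".
Inside "summer trout": head "trout", modifier "summer".
Inside "winter lynx brewer": head "brewer", modifier "winter lynx".
Inside "winter lynx": head "lynx", modifier "winter".
So the structure is [[festival [summer trout]] [[winter lynx] brewer]].

[[festival [summer trout]] [[winter lynx] brewer]]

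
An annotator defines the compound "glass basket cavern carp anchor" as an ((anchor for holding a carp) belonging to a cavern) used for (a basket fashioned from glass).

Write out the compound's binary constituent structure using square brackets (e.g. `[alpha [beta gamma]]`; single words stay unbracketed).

Overall it is a kind of anchor (specifically "cavern carp anchor"); the modifier is "glass basket".
Inside "glass basket": head "basket", modifier "glass".
Inside "cavern carp anchor": head "anchor" (specifically "carp anchor"), modifier "cavern".
Inside "carp anchor": head "anchor", modifier "carp".
Assembled: [[glass basket] [cavern [carp anchor]]].

[[glass basket] [cavern [carp anchor]]]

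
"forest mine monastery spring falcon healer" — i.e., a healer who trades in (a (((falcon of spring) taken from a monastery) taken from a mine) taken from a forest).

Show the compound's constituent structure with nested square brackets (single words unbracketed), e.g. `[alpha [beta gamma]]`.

[[forest [mine [monastery [spring falcon]]]] healer]

The outermost head in the paraphrase is "healer", modified by "forest mine monastery spring falcon".
Inside "forest mine monastery spring falcon": head "falcon" (specifically "mine monastery spring falcon"), modifier "forest".
Inside "mine monastery spring falcon": head "falcon" (specifically "monastery spring falcon"), modifier "mine".
Inside "monastery spring falcon": head "falcon" (specifically "spring falcon"), modifier "monastery".
Inside "spring falcon": head "falcon", modifier "spring".
So the structure is [[forest [mine [monastery [spring falcon]]]] healer].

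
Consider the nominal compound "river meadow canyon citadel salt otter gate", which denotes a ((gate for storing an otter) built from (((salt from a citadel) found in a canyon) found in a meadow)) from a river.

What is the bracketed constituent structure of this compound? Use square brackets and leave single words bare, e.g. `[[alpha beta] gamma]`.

At the top level: head "gate" (specifically "meadow canyon citadel salt otter gate"); modifier "river".
"meadow canyon citadel salt otter gate" → head "gate" (specifically "otter gate"), modifier "meadow canyon citadel salt".
"meadow canyon citadel salt" → head "salt" (specifically "canyon citadel salt"), modifier "meadow".
"canyon citadel salt" → head "salt" (specifically "citadel salt"), modifier "canyon".
"citadel salt" → head "salt", modifier "citadel".
"otter gate" → head "gate", modifier "otter".
So the structure is [river [[meadow [canyon [citadel salt]]] [otter gate]]].

[river [[meadow [canyon [citadel salt]]] [otter gate]]]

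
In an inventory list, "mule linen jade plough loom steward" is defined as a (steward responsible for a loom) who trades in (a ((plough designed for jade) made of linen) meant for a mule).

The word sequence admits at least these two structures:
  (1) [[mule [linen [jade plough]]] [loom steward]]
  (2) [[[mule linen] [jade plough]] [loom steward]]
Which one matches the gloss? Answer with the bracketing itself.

[[mule [linen [jade plough]]] [loom steward]]

The paraphrase's head is the "steward" part ("loom steward"); its modifier is "mule linen jade plough".
That top-level split, carried through the inner groups, gives [[mule [linen [jade plough]]] [loom steward]].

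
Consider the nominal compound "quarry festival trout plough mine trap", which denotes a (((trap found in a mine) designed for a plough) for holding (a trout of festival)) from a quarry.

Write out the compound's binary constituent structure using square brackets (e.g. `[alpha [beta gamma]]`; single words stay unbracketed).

Whole compound: head "trap" (specifically "festival trout plough mine trap"), modifier "quarry".
Within "festival trout plough mine trap", the head is "trap" (specifically "plough mine trap") and the modifier is "festival trout".
Within "festival trout", the head is "trout" and the modifier is "festival".
Within "plough mine trap", the head is "trap" (specifically "mine trap") and the modifier is "plough".
Within "mine trap", the head is "trap" and the modifier is "mine".
Putting it together: [quarry [[festival trout] [plough [mine trap]]]].

[quarry [[festival trout] [plough [mine trap]]]]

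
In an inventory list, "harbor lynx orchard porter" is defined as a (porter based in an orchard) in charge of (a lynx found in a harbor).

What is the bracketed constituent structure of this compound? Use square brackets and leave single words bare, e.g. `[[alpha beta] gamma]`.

Whole compound: head "porter" (specifically "orchard porter"), modifier "harbor lynx".
Inside "harbor lynx": head "lynx", modifier "harbor".
Inside "orchard porter": head "porter", modifier "orchard".
Assembled: [[harbor lynx] [orchard porter]].

[[harbor lynx] [orchard porter]]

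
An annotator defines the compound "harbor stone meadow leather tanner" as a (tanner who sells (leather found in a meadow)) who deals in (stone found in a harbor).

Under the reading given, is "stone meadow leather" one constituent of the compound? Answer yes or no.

no

The top-level split is [harbor stone] [meadow leather tanner]; the full structure is [[harbor stone] [[meadow leather] tanner]].
"stone meadow leather" straddles a constituent boundary, so it is not a single unit.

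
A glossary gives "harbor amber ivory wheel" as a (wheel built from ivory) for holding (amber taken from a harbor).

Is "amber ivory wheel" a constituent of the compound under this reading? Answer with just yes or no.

no

The top-level split is [harbor amber] [ivory wheel]; the full structure is [[harbor amber] [ivory wheel]].
"amber ivory wheel" straddles a constituent boundary, so it is not a single unit.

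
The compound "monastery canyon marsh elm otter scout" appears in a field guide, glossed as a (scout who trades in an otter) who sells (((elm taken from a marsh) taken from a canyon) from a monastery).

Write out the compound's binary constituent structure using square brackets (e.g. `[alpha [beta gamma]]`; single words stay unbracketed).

[[monastery [canyon [marsh elm]]] [otter scout]]

At the top level: head "scout" (specifically "otter scout"); modifier "monastery canyon marsh elm".
"monastery canyon marsh elm" → head "elm" (specifically "canyon marsh elm"), modifier "monastery".
"canyon marsh elm" → head "elm" (specifically "marsh elm"), modifier "canyon".
"marsh elm" → head "elm", modifier "marsh".
"otter scout" → head "scout", modifier "otter".
Putting it together: [[monastery [canyon [marsh elm]]] [otter scout]].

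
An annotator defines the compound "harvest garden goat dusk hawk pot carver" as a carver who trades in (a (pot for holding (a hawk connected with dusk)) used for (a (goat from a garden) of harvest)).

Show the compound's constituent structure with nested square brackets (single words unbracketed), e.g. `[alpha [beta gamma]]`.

Whole compound: head "carver", modifier "harvest garden goat dusk hawk pot".
"harvest garden goat dusk hawk pot" → head "pot" (specifically "dusk hawk pot"), modifier "harvest garden goat".
"harvest garden goat" → head "goat" (specifically "garden goat"), modifier "harvest".
"garden goat" → head "goat", modifier "garden".
"dusk hawk pot" → head "pot", modifier "dusk hawk".
"dusk hawk" → head "hawk", modifier "dusk".
Putting it together: [[[harvest [garden goat]] [[dusk hawk] pot]] carver].

[[[harvest [garden goat]] [[dusk hawk] pot]] carver]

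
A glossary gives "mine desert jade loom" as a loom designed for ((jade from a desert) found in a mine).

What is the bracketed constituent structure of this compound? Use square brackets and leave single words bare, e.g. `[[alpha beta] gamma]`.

[[mine [desert jade]] loom]

Whole compound: head "loom", modifier "mine desert jade".
"mine desert jade" → head "jade" (specifically "desert jade"), modifier "mine".
"desert jade" → head "jade", modifier "desert".
So the structure is [[mine [desert jade]] loom].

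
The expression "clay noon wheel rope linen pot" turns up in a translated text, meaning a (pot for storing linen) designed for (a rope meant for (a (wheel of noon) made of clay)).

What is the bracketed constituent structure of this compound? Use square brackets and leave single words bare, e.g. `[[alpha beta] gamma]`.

[[[clay [noon wheel]] rope] [linen pot]]

The outermost head in the paraphrase is "pot" (specifically "linen pot"), modified by "clay noon wheel rope".
Inside "clay noon wheel rope": head "rope", modifier "clay noon wheel".
Inside "clay noon wheel": head "wheel" (specifically "noon wheel"), modifier "clay".
Inside "noon wheel": head "wheel", modifier "noon".
Inside "linen pot": head "pot", modifier "linen".
So the structure is [[[clay [noon wheel]] rope] [linen pot]].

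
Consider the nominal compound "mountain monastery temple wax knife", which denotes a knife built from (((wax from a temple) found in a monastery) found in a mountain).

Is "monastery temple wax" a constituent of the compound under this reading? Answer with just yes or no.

The paraphrase groups the words so that "monastery temple wax" is one unit: it corresponds to a single parenthesized sub-phrase.
The full structure is [[mountain [monastery [temple wax]]] knife], in which [monastery temple wax] is a constituent.

yes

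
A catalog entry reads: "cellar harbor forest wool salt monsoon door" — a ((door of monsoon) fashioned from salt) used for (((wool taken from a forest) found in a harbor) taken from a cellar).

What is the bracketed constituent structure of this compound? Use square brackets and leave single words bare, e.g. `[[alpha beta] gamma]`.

Overall it is a kind of door (specifically "salt monsoon door"); the modifier is "cellar harbor forest wool".
Inside "cellar harbor forest wool": head "wool" (specifically "harbor forest wool"), modifier "cellar".
Inside "harbor forest wool": head "wool" (specifically "forest wool"), modifier "harbor".
Inside "forest wool": head "wool", modifier "forest".
Inside "salt monsoon door": head "door" (specifically "monsoon door"), modifier "salt".
Inside "monsoon door": head "door", modifier "monsoon".
Putting it together: [[cellar [harbor [forest wool]]] [salt [monsoon door]]].

[[cellar [harbor [forest wool]]] [salt [monsoon door]]]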